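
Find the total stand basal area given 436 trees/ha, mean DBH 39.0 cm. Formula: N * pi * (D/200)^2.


(D/200)^2 = (39.0/200)^2 = 0.195^2 = 0.038025
Individual BA = 3.141593 * 0.038025 = 0.119459 m^2
Stand BA = 436 * 0.119459 = 52.0841 ≈ 52.08 m^2/ha

52.08 m^2/ha


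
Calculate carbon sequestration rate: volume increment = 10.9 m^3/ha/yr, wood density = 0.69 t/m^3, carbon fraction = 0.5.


C = 10.9 * 0.69 * 0.5 = 3.7605 ≈ 3.76 t C/ha/yr

3.76 t C/ha/yr


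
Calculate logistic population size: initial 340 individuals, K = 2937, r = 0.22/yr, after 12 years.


(K - N0)/N0 = (2937 - 340)/340 = 2597/340 = 7.63824
r*t = 0.22 * 12 = 2.64; exp(-2.64) = 0.0713613
7.63824 * 0.0713613 = 0.545075
1 + 0.545075 = 1.54508
N = 2937 / 1.54508 = 1900.87 ≈ 1901

1901


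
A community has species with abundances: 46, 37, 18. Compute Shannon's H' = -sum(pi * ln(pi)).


Total N = 46 + 37 + 18 = 101
Per-species terms:
  p = 46/101 = 0.455446; ln(p) = -0.786478; p*ln(p) = 0.455446 * (-0.786478) = -0.358198
  p = 37/101 = 0.366337; ln(p) = -1.004202; p*ln(p) = 0.366337 * (-1.004202) = -0.367876
  p = 18/101 = 0.178218; ln(p) = -1.724748; p*ln(p) = 0.178218 * (-1.724748) = -0.307381
sum(p*ln(p)) = (-0.358198) + (-0.367876) + (-0.307381) = -1.033455
H' = -(-1.033455) = 1.033455 ≈ 1.0335

1.0335


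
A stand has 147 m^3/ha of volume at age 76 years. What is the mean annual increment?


MAI = 147 / 76 = 1.9342 ≈ 1.93 m^3/ha/yr

1.93 m^3/ha/yr


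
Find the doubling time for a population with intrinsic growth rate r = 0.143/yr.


td = ln(2) / 0.143 = 0.693147 / 0.143 = 4.84718 ≈ 4.8 years

4.8 years


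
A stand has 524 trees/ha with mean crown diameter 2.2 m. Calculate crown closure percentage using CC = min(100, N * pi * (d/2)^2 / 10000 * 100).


(d/2)^2 = (2.2/2)^2 = 1.1^2 = 1.21
Crown area = 3.141593 * 1.21 = 3.80133 m^2
N * area / 10000 * 100 = 524 * 3.80133 / 10000 * 100 = 19.9190
CC = min(100, 19.9190) = 19.9190 ≈ 19.9%

19.9%


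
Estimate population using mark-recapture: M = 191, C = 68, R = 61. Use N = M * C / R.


N = M * C / R = 191 * 68 / 61 = 12988 / 61 = 212.92 ≈ 213

213 individuals


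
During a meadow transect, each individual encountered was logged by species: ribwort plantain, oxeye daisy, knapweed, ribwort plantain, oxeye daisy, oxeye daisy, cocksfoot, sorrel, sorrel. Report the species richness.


Total individuals logged = 9
Distinct species (count of individuals): ribwort plantain (2), oxeye daisy (3), knapweed (1), cocksfoot (1), sorrel (2)
Species richness = number of distinct species = 5

5


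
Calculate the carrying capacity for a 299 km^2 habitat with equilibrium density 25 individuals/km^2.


K = 25 * 299 = 7475 individuals

7475 individuals


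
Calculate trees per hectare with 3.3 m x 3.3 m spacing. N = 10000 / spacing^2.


N = 10000 / 3.3^2 = 10000 / 10.89 = 918.274 ≈ 918 trees/ha

918 trees/ha


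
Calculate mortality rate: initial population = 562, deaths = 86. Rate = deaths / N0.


Mortality rate = 86 / 562 = 0.153025 ≈ 0.1530

0.1530


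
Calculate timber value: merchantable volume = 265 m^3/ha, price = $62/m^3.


Value = 265 * 62 = $16430/ha

$16430/ha


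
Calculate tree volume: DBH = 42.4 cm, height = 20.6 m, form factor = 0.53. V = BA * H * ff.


(D/200)^2 = (42.4/200)^2 = 0.212^2 = 0.044944
BA = 3.141593 * 0.044944 = 0.141196 m^2
V = 0.141196 * 20.6 * 0.53 = 1.54158 ≈ 1.542 m^3

1.542 m^3


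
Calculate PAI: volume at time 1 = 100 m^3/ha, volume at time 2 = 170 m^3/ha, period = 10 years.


PAI = (V2 - V1) / period = (170 - 100) / 10 = 70 / 10 = 7.00 m^3/ha/yr

7.00 m^3/ha/yr


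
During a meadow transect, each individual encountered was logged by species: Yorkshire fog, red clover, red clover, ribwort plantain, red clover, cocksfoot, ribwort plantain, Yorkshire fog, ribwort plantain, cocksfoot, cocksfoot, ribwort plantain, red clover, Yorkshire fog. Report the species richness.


Total individuals logged = 14
Distinct species (count of individuals): Yorkshire fog (3), red clover (4), ribwort plantain (4), cocksfoot (3)
Species richness = number of distinct species = 4

4


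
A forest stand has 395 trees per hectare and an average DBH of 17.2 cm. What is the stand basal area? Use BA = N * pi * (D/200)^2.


(D/200)^2 = (17.2/200)^2 = 0.086^2 = 0.007396
Individual BA = 3.141593 * 0.007396 = 0.0232352 m^2
Stand BA = 395 * 0.0232352 = 9.17790 ≈ 9.18 m^2/ha

9.18 m^2/ha


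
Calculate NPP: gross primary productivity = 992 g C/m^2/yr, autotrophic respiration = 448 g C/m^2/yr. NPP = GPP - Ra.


NPP = GPP - Ra = 992 - 448 = 544 g C/m^2/yr

544 g C/m^2/yr


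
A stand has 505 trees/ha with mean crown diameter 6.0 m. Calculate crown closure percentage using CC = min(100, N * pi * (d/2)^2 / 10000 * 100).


(d/2)^2 = (6.0/2)^2 = 3^2 = 9
Crown area = 3.141593 * 9 = 28.2743 m^2
N * area / 10000 * 100 = 505 * 28.2743 / 10000 * 100 = 142.785
CC = min(100, 142.785) = 100%

100%


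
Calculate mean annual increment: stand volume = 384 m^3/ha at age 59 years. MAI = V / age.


MAI = 384 / 59 = 6.5085 ≈ 6.51 m^3/ha/yr

6.51 m^3/ha/yr


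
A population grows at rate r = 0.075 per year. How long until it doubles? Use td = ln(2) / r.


td = ln(2) / 0.075 = 0.693147 / 0.075 = 9.24196 ≈ 9.2 years

9.2 years


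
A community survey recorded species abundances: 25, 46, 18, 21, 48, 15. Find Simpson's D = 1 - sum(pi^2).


Total N = 25 + 46 + 18 + 21 + 48 + 15 = 173
Per-species terms:
  p = 25/173 = 0.144509; p^2 = 0.144509^2 = 0.020883
  p = 46/173 = 0.265896; p^2 = 0.265896^2 = 0.070701
  p = 18/173 = 0.104046; p^2 = 0.104046^2 = 0.010826
  p = 21/173 = 0.121387; p^2 = 0.121387^2 = 0.014735
  p = 48/173 = 0.277457; p^2 = 0.277457^2 = 0.076982
  p = 15/173 = 0.086705; p^2 = 0.086705^2 = 0.007518
sum(p^2) = 0.020883 + 0.070701 + 0.010826 + 0.014735 + 0.076982 + 0.007518 = 0.201645
D = 1 - 0.201645 = 0.798355 ≈ 0.7984

0.7984


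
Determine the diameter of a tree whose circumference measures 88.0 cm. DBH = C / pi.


DBH = C / pi = 88.0 / 3.141593 = 28.0113 ≈ 28.01 cm

28.01 cm


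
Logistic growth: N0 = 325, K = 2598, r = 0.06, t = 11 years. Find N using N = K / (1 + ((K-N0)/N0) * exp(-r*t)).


(K - N0)/N0 = (2598 - 325)/325 = 2273/325 = 6.99385
r*t = 0.06 * 11 = 0.66; exp(-0.66) = 0.516851
6.99385 * 0.516851 = 3.61478
1 + 3.61478 = 4.61478
N = 2598 / 4.61478 = 562.974 ≈ 563

563


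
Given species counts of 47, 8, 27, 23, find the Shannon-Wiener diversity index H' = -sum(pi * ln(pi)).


Total N = 47 + 8 + 27 + 23 = 105
Per-species terms:
  p = 47/105 = 0.447619; ln(p) = -0.803813; p*ln(p) = 0.447619 * (-0.803813) = -0.359802
  p = 8/105 = 0.076190; ln(p) = -2.574525; p*ln(p) = 0.076190 * (-2.574525) = -0.196153
  p = 27/105 = 0.257143; ln(p) = -1.358123; p*ln(p) = 0.257143 * (-1.358123) = -0.349232
  p = 23/105 = 0.219048; ln(p) = -1.518464; p*ln(p) = 0.219048 * (-1.518464) = -0.332617
sum(p*ln(p)) = (-0.359802) + (-0.196153) + (-0.349232) + (-0.332617) = -1.237804
H' = -(-1.237804) = 1.237804 ≈ 1.2378

1.2378


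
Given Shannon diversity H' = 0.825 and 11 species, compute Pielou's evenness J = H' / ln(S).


ln(11) = 2.39790
J = H' / ln(S) = 0.825 / 2.39790 = 0.344051 ≈ 0.3441

0.3441


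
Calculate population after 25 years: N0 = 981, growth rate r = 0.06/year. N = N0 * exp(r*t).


r*t = 0.06 * 25 = 1.5
exp(1.5) = 4.48169
N = 981 * 4.48169 = 4396.54 ≈ 4397

4397


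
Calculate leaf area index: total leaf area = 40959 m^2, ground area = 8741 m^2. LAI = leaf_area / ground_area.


LAI = 40959 / 8741 = 4.6858 ≈ 4.69

4.69


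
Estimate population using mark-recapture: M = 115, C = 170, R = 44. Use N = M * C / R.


N = M * C / R = 115 * 170 / 44 = 19550 / 44 = 444.32 ≈ 444

444 individuals


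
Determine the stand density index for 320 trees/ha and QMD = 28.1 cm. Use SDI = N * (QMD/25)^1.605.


QMD/25 = 28.1/25 = 1.124
(1.124)^1.605 = exp(1.605 * ln(1.124)) = exp(1.605 * 0.116894) = exp(0.187615) = 1.20637
SDI = 320 * 1.20637 = 386.038 ≈ 386

386


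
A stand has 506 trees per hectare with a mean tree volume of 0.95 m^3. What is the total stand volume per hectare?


V_stand = 506 * 0.95 = 480.7 m^3/ha

480.7 m^3/ha


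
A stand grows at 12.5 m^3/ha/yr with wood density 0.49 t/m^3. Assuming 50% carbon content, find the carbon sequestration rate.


C = 12.5 * 0.49 * 0.5 = 3.0625 ≈ 3.06 t C/ha/yr

3.06 t C/ha/yr


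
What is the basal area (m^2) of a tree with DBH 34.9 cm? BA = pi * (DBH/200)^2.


D/200 = 34.9/200 = 0.1745 m
(D/200)^2 = 0.1745^2 = 0.03045025
BA = 3.141593 * 0.03045025 = 0.0956623 ≈ 0.0957 m^2

0.0957 m^2


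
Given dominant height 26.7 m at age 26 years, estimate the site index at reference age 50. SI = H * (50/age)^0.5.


50/26 = 1.92308
(1.92308)^0.5 = 1.38675
SI = 26.7 * 1.38675 = 37.0262 ≈ 37.0 m

37.0 m


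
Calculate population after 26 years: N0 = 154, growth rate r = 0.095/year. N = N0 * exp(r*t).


r*t = 0.095 * 26 = 2.47
exp(2.47) = 11.8224
N = 154 * 11.8224 = 1820.65 ≈ 1821

1821


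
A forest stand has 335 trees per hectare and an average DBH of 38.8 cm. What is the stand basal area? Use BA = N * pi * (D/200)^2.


(D/200)^2 = (38.8/200)^2 = 0.194^2 = 0.037636
Individual BA = 3.141593 * 0.037636 = 0.118237 m^2
Stand BA = 335 * 0.118237 = 39.6094 ≈ 39.61 m^2/ha

39.61 m^2/ha


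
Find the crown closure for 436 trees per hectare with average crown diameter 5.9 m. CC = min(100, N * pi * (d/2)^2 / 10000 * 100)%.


(d/2)^2 = (5.9/2)^2 = 2.95^2 = 8.7025
Crown area = 3.141593 * 8.7025 = 27.3397 m^2
N * area / 10000 * 100 = 436 * 27.3397 / 10000 * 100 = 119.201
CC = min(100, 119.201) = 100%

100%


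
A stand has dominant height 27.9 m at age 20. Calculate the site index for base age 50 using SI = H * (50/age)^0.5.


50/20 = 2.50000
(2.50000)^0.5 = 1.58114
SI = 27.9 * 1.58114 = 44.1138 ≈ 44.1 m

44.1 m


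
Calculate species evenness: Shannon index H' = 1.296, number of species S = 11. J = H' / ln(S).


ln(11) = 2.39790
J = H' / ln(S) = 1.296 / 2.39790 = 0.540473 ≈ 0.5405

0.5405


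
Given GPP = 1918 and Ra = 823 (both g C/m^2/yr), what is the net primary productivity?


NPP = GPP - Ra = 1918 - 823 = 1095 g C/m^2/yr

1095 g C/m^2/yr


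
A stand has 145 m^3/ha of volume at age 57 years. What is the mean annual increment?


MAI = 145 / 57 = 2.5439 ≈ 2.54 m^3/ha/yr

2.54 m^3/ha/yr


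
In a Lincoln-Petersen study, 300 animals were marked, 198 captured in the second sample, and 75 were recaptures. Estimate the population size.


N = M * C / R = 300 * 198 / 75 = 59400 / 75 = 792

792 individuals


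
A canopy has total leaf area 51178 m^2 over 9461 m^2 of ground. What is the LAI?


LAI = 51178 / 9461 = 5.4094 ≈ 5.41

5.41


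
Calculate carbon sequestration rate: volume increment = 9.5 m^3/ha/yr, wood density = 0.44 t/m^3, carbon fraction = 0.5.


C = 9.5 * 0.44 * 0.5 = 2.09 t C/ha/yr

2.09 t C/ha/yr


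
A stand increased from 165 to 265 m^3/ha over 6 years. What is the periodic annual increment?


PAI = (V2 - V1) / period = (265 - 165) / 6 = 100 / 6 = 16.6667 ≈ 16.67 m^3/ha/yr

16.67 m^3/ha/yr


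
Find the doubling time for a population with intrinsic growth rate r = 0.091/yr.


td = ln(2) / 0.091 = 0.693147 / 0.091 = 7.61700 ≈ 7.6 years

7.6 years


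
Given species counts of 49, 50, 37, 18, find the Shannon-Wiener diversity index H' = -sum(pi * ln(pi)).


Total N = 49 + 50 + 37 + 18 = 154
Per-species terms:
  p = 49/154 = 0.318182; ln(p) = -1.145132; p*ln(p) = 0.318182 * (-1.145132) = -0.364360
  p = 50/154 = 0.324675; ln(p) = -1.124931; p*ln(p) = 0.324675 * (-1.124931) = -0.365237
  p = 37/154 = 0.240260; ln(p) = -1.426034; p*ln(p) = 0.240260 * (-1.426034) = -0.342619
  p = 18/154 = 0.116883; ln(p) = -2.146582; p*ln(p) = 0.116883 * (-2.146582) = -0.250899
sum(p*ln(p)) = (-0.364360) + (-0.365237) + (-0.342619) + (-0.250899) = -1.323115
H' = -(-1.323115) = 1.323115 ≈ 1.3231

1.3231


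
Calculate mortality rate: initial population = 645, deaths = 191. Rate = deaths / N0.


Mortality rate = 191 / 645 = 0.296124 ≈ 0.2961

0.2961


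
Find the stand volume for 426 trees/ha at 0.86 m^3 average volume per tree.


V_stand = 426 * 0.86 = 366.36 ≈ 366.4 m^3/ha

366.4 m^3/ha


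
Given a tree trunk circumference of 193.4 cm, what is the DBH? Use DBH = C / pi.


DBH = C / pi = 193.4 / 3.141593 = 61.5611 ≈ 61.56 cm

61.56 cm


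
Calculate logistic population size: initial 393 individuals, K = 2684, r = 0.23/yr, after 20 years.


(K - N0)/N0 = (2684 - 393)/393 = 2291/393 = 5.82952
r*t = 0.23 * 20 = 4.6; exp(-4.6) = 0.0100518
5.82952 * 0.0100518 = 0.0585972
1 + 0.0585972 = 1.05860
N = 2684 / 1.05860 = 2535.42 ≈ 2535

2535


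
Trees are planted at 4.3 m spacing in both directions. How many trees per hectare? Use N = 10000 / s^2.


N = 10000 / 4.3^2 = 10000 / 18.49 = 540.833 ≈ 541 trees/ha

541 trees/ha


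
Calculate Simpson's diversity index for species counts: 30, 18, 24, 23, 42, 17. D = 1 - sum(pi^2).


Total N = 30 + 18 + 24 + 23 + 42 + 17 = 154
Per-species terms:
  p = 30/154 = 0.194805; p^2 = 0.194805^2 = 0.037949
  p = 18/154 = 0.116883; p^2 = 0.116883^2 = 0.013662
  p = 24/154 = 0.155844; p^2 = 0.155844^2 = 0.024287
  p = 23/154 = 0.149351; p^2 = 0.149351^2 = 0.022306
  p = 42/154 = 0.272727; p^2 = 0.272727^2 = 0.074380
  p = 17/154 = 0.110390; p^2 = 0.110390^2 = 0.012186
sum(p^2) = 0.037949 + 0.013662 + 0.024287 + 0.022306 + 0.074380 + 0.012186 = 0.184770
D = 1 - 0.184770 = 0.815230 ≈ 0.8152

0.8152


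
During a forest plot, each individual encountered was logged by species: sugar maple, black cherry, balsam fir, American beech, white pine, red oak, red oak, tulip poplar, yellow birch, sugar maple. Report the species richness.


Total individuals logged = 10
Distinct species (count of individuals): sugar maple (2), black cherry (1), balsam fir (1), American beech (1), white pine (1), red oak (2), tulip poplar (1), yellow birch (1)
Species richness = number of distinct species = 8

8


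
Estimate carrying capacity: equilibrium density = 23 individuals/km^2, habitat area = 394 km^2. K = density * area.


K = 23 * 394 = 9062 individuals

9062 individuals


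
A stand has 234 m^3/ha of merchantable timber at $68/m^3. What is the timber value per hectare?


Value = 234 * 68 = $15912/ha

$15912/ha


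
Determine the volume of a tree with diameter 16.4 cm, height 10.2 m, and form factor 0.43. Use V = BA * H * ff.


(D/200)^2 = (16.4/200)^2 = 0.082^2 = 0.006724
BA = 3.141593 * 0.006724 = 0.0211241 m^2
V = 0.0211241 * 10.2 * 0.43 = 0.0926503 ≈ 0.093 m^3

0.093 m^3


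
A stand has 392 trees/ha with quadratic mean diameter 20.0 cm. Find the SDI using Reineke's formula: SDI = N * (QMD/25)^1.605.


QMD/25 = 20.0/25 = 0.8
(0.8)^1.605 = exp(1.605 * ln(0.8)) = exp(1.605 * (-0.223144)) = exp(-0.358146) = 0.698971
SDI = 392 * 0.698971 = 273.997 ≈ 274

274


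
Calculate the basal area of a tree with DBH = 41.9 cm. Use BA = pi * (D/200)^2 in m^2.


D/200 = 41.9/200 = 0.2095 m
(D/200)^2 = 0.2095^2 = 0.04389025
BA = 3.141593 * 0.04389025 = 0.137885 ≈ 0.1379 m^2

0.1379 m^2


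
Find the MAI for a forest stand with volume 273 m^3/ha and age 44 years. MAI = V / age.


MAI = 273 / 44 = 6.2045 ≈ 6.20 m^3/ha/yr

6.20 m^3/ha/yr


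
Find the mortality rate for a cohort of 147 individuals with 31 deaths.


Mortality rate = 31 / 147 = 0.210884 ≈ 0.2109

0.2109


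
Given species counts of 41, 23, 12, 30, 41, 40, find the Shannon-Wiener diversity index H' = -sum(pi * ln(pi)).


Total N = 41 + 23 + 12 + 30 + 41 + 40 = 187
Per-species terms:
  p = 41/187 = 0.219251; ln(p) = -1.517538; p*ln(p) = 0.219251 * (-1.517538) = -0.332722
  p = 23/187 = 0.122995; ln(p) = -2.095612; p*ln(p) = 0.122995 * (-2.095612) = -0.257750
  p = 12/187 = 0.064171; ln(p) = -2.746204; p*ln(p) = 0.064171 * (-2.746204) = -0.176227
  p = 30/187 = 0.160428; ln(p) = -1.829910; p*ln(p) = 0.160428 * (-1.829910) = -0.293569
  p = 41/187 = 0.219251; ln(p) = -1.517538; p*ln(p) = 0.219251 * (-1.517538) = -0.332722
  p = 40/187 = 0.213904; ln(p) = -1.542228; p*ln(p) = 0.213904 * (-1.542228) = -0.329889
sum(p*ln(p)) = (-0.332722) + (-0.257750) + (-0.176227) + (-0.293569) + (-0.332722) + (-0.329889) = -1.722879
H' = -(-1.722879) = 1.722879 ≈ 1.7229

1.7229


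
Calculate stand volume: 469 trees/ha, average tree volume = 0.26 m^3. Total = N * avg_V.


V_stand = 469 * 0.26 = 121.94 ≈ 121.9 m^3/ha

121.9 m^3/ha


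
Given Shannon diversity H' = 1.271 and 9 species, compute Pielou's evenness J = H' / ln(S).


ln(9) = 2.19722
J = H' / ln(S) = 1.271 / 2.19722 = 0.578458 ≈ 0.5785

0.5785


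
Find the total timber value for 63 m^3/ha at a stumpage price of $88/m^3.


Value = 63 * 88 = $5544/ha

$5544/ha


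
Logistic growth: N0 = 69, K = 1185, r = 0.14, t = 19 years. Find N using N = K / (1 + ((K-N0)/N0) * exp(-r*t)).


(K - N0)/N0 = (1185 - 69)/69 = 1116/69 = 16.1739
r*t = 0.14 * 19 = 2.66; exp(-2.66) = 0.0699482
16.1739 * 0.0699482 = 1.13134
1 + 1.13134 = 2.13134
N = 1185 / 2.13134 = 555.988 ≈ 556

556


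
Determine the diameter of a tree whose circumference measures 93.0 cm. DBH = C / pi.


DBH = C / pi = 93.0 / 3.141593 = 29.6028 ≈ 29.60 cm

29.60 cm


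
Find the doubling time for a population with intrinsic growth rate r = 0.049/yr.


td = ln(2) / 0.049 = 0.693147 / 0.049 = 14.1459 ≈ 14.1 years

14.1 years


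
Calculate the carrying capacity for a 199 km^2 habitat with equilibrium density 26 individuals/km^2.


K = 26 * 199 = 5174 individuals

5174 individuals


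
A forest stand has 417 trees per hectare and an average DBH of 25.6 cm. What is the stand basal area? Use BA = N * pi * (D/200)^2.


(D/200)^2 = (25.6/200)^2 = 0.128^2 = 0.016384
Individual BA = 3.141593 * 0.016384 = 0.0514719 m^2
Stand BA = 417 * 0.0514719 = 21.4638 ≈ 21.46 m^2/ha

21.46 m^2/ha


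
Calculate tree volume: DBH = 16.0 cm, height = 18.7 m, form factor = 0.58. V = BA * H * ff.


(D/200)^2 = (16.0/200)^2 = 0.08^2 = 0.0064
BA = 3.141593 * 0.0064 = 0.0201062 m^2
V = 0.0201062 * 18.7 * 0.58 = 0.218072 ≈ 0.218 m^3

0.218 m^3


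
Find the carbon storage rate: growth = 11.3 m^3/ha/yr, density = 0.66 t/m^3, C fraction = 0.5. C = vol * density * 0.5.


C = 11.3 * 0.66 * 0.5 = 3.729 ≈ 3.73 t C/ha/yr

3.73 t C/ha/yr


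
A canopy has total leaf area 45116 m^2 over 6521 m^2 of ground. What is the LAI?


LAI = 45116 / 6521 = 6.9186 ≈ 6.92

6.92


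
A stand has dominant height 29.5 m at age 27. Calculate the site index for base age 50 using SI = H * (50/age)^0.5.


50/27 = 1.85185
(1.85185)^0.5 = 1.36083
SI = 29.5 * 1.36083 = 40.1445 ≈ 40.1 m

40.1 m


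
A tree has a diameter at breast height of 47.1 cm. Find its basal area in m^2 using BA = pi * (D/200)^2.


D/200 = 47.1/200 = 0.2355 m
(D/200)^2 = 0.2355^2 = 0.05546025
BA = 3.141593 * 0.05546025 = 0.174234 ≈ 0.1742 m^2

0.1742 m^2


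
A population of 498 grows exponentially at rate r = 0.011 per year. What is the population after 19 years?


r*t = 0.011 * 19 = 0.209
exp(0.209) = 1.23244
N = 498 * 1.23244 = 613.755 ≈ 614

614


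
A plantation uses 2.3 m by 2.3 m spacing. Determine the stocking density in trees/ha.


N = 10000 / 2.3^2 = 10000 / 5.29 = 1890.36 ≈ 1890 trees/ha

1890 trees/ha


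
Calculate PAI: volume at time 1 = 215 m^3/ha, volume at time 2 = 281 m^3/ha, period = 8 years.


PAI = (V2 - V1) / period = (281 - 215) / 8 = 66 / 8 = 8.25 m^3/ha/yr

8.25 m^3/ha/yr


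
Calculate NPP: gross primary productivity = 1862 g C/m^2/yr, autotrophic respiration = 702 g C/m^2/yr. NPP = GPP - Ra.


NPP = GPP - Ra = 1862 - 702 = 1160 g C/m^2/yr

1160 g C/m^2/yr


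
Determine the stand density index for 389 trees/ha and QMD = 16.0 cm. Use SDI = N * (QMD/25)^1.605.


QMD/25 = 16.0/25 = 0.64
(0.64)^1.605 = exp(1.605 * ln(0.64)) = exp(1.605 * (-0.446287)) = exp(-0.716291) = 0.488561
SDI = 389 * 0.488561 = 190.050 ≈ 190

190


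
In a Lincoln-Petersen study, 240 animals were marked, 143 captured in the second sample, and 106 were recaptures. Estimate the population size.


N = M * C / R = 240 * 143 / 106 = 34320 / 106 = 323.77 ≈ 324

324 individuals


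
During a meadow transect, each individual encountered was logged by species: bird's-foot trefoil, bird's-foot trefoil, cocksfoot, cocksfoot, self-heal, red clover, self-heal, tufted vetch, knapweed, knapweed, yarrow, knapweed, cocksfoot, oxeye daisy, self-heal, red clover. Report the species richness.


Total individuals logged = 16
Distinct species (count of individuals): bird's-foot trefoil (2), cocksfoot (3), self-heal (3), red clover (2), tufted vetch (1), knapweed (3), yarrow (1), oxeye daisy (1)
Species richness = number of distinct species = 8

8


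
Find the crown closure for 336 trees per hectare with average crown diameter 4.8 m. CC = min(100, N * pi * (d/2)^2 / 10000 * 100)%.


(d/2)^2 = (4.8/2)^2 = 2.4^2 = 5.76
Crown area = 3.141593 * 5.76 = 18.0956 m^2
N * area / 10000 * 100 = 336 * 18.0956 / 10000 * 100 = 60.8012
CC = min(100, 60.8012) = 60.8012 ≈ 60.8%

60.8%


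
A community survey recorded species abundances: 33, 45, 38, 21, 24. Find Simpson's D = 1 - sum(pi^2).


Total N = 33 + 45 + 38 + 21 + 24 = 161
Per-species terms:
  p = 33/161 = 0.204969; p^2 = 0.204969^2 = 0.042012
  p = 45/161 = 0.279503; p^2 = 0.279503^2 = 0.078122
  p = 38/161 = 0.236025; p^2 = 0.236025^2 = 0.055708
  p = 21/161 = 0.130435; p^2 = 0.130435^2 = 0.017013
  p = 24/161 = 0.149068; p^2 = 0.149068^2 = 0.022221
sum(p^2) = 0.042012 + 0.078122 + 0.055708 + 0.017013 + 0.022221 = 0.215076
D = 1 - 0.215076 = 0.784924 ≈ 0.7849

0.7849


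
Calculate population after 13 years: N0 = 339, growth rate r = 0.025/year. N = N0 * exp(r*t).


r*t = 0.025 * 13 = 0.325
exp(0.325) = 1.38403
N = 339 * 1.38403 = 469.186 ≈ 469

469


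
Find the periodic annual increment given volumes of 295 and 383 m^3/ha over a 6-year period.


PAI = (V2 - V1) / period = (383 - 295) / 6 = 88 / 6 = 14.6667 ≈ 14.67 m^3/ha/yr

14.67 m^3/ha/yr


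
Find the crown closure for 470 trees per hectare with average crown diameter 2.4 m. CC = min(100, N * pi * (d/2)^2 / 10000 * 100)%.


(d/2)^2 = (2.4/2)^2 = 1.2^2 = 1.44
Crown area = 3.141593 * 1.44 = 4.52389 m^2
N * area / 10000 * 100 = 470 * 4.52389 / 10000 * 100 = 21.2623
CC = min(100, 21.2623) = 21.2623 ≈ 21.3%

21.3%


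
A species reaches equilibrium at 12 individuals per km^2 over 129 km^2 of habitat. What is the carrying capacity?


K = 12 * 129 = 1548 individuals

1548 individuals


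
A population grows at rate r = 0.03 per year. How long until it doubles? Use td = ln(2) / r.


td = ln(2) / 0.03 = 0.693147 / 0.03 = 23.1049 ≈ 23.1 years

23.1 years


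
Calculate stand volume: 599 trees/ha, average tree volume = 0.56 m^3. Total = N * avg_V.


V_stand = 599 * 0.56 = 335.44 ≈ 335.4 m^3/ha

335.4 m^3/ha


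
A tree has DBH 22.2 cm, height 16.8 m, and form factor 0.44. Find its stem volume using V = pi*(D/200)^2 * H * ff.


(D/200)^2 = (22.2/200)^2 = 0.111^2 = 0.012321
BA = 3.141593 * 0.012321 = 0.0387076 m^2
V = 0.0387076 * 16.8 * 0.44 = 0.286127 ≈ 0.286 m^3

0.286 m^3


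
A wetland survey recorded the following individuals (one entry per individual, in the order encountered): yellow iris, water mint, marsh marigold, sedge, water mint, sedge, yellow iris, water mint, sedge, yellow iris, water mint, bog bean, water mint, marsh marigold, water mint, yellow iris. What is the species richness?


Total individuals logged = 16
Distinct species (count of individuals): yellow iris (4), water mint (6), marsh marigold (2), sedge (3), bog bean (1)
Species richness = number of distinct species = 5

5


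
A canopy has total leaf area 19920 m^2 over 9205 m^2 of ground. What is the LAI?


LAI = 19920 / 9205 = 2.1640 ≈ 2.16

2.16


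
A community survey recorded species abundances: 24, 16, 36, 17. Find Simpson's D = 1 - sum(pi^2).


Total N = 24 + 16 + 36 + 17 = 93
Per-species terms:
  p = 24/93 = 0.258065; p^2 = 0.258065^2 = 0.066598
  p = 16/93 = 0.172043; p^2 = 0.172043^2 = 0.029599
  p = 36/93 = 0.387097; p^2 = 0.387097^2 = 0.149844
  p = 17/93 = 0.182796; p^2 = 0.182796^2 = 0.033414
sum(p^2) = 0.066598 + 0.029599 + 0.149844 + 0.033414 = 0.279455
D = 1 - 0.279455 = 0.720545 ≈ 0.7205

0.7205


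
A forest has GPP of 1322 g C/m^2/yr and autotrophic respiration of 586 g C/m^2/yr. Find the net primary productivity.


NPP = GPP - Ra = 1322 - 586 = 736 g C/m^2/yr

736 g C/m^2/yr


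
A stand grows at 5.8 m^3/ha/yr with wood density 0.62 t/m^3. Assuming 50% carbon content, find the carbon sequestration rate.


C = 5.8 * 0.62 * 0.5 = 1.798 ≈ 1.80 t C/ha/yr

1.80 t C/ha/yr


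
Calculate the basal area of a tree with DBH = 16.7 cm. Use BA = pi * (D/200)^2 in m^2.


D/200 = 16.7/200 = 0.0835 m
(D/200)^2 = 0.0835^2 = 0.00697225
BA = 3.141593 * 0.00697225 = 0.0219040 ≈ 0.0219 m^2

0.0219 m^2


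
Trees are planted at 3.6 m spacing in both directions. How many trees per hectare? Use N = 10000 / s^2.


N = 10000 / 3.6^2 = 10000 / 12.96 = 771.605 ≈ 772 trees/ha

772 trees/ha


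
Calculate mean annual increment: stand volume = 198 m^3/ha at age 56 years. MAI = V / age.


MAI = 198 / 56 = 3.5357 ≈ 3.54 m^3/ha/yr

3.54 m^3/ha/yr


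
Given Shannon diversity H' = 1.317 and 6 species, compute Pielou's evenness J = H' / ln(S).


ln(6) = 1.79176
J = H' / ln(S) = 1.317 / 1.79176 = 0.735031 ≈ 0.7350

0.7350


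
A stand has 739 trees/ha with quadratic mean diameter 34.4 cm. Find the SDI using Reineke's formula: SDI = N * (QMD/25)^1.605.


QMD/25 = 34.4/25 = 1.376
(1.376)^1.605 = exp(1.605 * ln(1.376)) = exp(1.605 * 0.319181) = exp(0.512286) = 1.66910
SDI = 739 * 1.66910 = 1233.46 ≈ 1233

1233


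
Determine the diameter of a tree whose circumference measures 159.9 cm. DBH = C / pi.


DBH = C / pi = 159.9 / 3.141593 = 50.8977 ≈ 50.90 cm

50.90 cm


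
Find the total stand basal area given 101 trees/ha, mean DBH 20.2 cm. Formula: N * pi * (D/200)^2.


(D/200)^2 = (20.2/200)^2 = 0.101^2 = 0.010201
Individual BA = 3.141593 * 0.010201 = 0.0320474 m^2
Stand BA = 101 * 0.0320474 = 3.23679 ≈ 3.24 m^2/ha

3.24 m^2/ha


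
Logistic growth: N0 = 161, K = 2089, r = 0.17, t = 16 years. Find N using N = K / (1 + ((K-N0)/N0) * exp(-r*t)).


(K - N0)/N0 = (2089 - 161)/161 = 1928/161 = 11.9752
r*t = 0.17 * 16 = 2.72; exp(-2.72) = 0.0658748
11.9752 * 0.0658748 = 0.788864
1 + 0.788864 = 1.78886
N = 2089 / 1.78886 = 1167.78 ≈ 1168

1168


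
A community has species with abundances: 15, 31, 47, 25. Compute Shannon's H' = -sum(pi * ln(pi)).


Total N = 15 + 31 + 47 + 25 = 118
Per-species terms:
  p = 15/118 = 0.127119; ln(p) = -2.062632; p*ln(p) = 0.127119 * (-2.062632) = -0.262200
  p = 31/118 = 0.262712; ln(p) = -1.336697; p*ln(p) = 0.262712 * (-1.336697) = -0.351166
  p = 47/118 = 0.398305; ln(p) = -0.920537; p*ln(p) = 0.398305 * (-0.920537) = -0.366654
  p = 25/118 = 0.211864; ln(p) = -1.551811; p*ln(p) = 0.211864 * (-1.551811) = -0.328773
sum(p*ln(p)) = (-0.262200) + (-0.351166) + (-0.366654) + (-0.328773) = -1.308793
H' = -(-1.308793) = 1.308793 ≈ 1.3088

1.3088


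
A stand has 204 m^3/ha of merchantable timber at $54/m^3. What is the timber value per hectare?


Value = 204 * 54 = $11016/ha

$11016/ha


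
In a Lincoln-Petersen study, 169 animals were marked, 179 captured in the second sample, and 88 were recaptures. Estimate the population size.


N = M * C / R = 169 * 179 / 88 = 30251 / 88 = 343.76 ≈ 344

344 individuals


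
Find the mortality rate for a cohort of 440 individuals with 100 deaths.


Mortality rate = 100 / 440 = 0.227273 ≈ 0.2273

0.2273


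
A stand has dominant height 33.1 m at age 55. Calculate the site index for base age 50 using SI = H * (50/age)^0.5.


50/55 = 0.909091
(0.909091)^0.5 = 0.953463
SI = 33.1 * 0.953463 = 31.5596 ≈ 31.6 m

31.6 m


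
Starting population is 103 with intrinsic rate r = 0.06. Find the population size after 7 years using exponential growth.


r*t = 0.06 * 7 = 0.42
exp(0.42) = 1.52196
N = 103 * 1.52196 = 156.762 ≈ 157

157


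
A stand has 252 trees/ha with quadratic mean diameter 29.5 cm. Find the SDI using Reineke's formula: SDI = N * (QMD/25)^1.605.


QMD/25 = 29.5/25 = 1.18
(1.18)^1.605 = exp(1.605 * ln(1.18)) = exp(1.605 * 0.165514) = exp(0.265650) = 1.30428
SDI = 252 * 1.30428 = 328.679 ≈ 329

329


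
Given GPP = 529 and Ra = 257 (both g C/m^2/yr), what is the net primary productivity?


NPP = GPP - Ra = 529 - 257 = 272 g C/m^2/yr

272 g C/m^2/yr


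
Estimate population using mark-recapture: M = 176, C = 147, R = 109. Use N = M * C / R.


N = M * C / R = 176 * 147 / 109 = 25872 / 109 = 237.36 ≈ 237

237 individuals


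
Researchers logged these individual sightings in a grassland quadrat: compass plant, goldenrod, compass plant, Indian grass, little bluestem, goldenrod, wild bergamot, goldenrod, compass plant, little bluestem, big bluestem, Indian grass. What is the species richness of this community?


Total individuals logged = 12
Distinct species (count of individuals): compass plant (3), goldenrod (3), Indian grass (2), little bluestem (2), wild bergamot (1), big bluestem (1)
Species richness = number of distinct species = 6

6


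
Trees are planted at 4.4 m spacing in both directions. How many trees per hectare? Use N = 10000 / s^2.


N = 10000 / 4.4^2 = 10000 / 19.36 = 516.529 ≈ 517 trees/ha

517 trees/ha


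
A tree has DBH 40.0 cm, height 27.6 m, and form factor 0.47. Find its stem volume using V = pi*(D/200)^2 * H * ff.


(D/200)^2 = (40.0/200)^2 = 0.2^2 = 0.04
BA = 3.141593 * 0.04 = 0.125664 m^2
V = 0.125664 * 27.6 * 0.47 = 1.63011 ≈ 1.630 m^3

1.630 m^3


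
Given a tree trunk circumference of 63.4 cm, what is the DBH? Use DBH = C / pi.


DBH = C / pi = 63.4 / 3.141593 = 20.1808 ≈ 20.18 cm

20.18 cm


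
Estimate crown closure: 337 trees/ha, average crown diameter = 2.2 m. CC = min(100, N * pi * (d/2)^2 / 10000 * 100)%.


(d/2)^2 = (2.2/2)^2 = 1.1^2 = 1.21
Crown area = 3.141593 * 1.21 = 3.80133 m^2
N * area / 10000 * 100 = 337 * 3.80133 / 10000 * 100 = 12.8105
CC = min(100, 12.8105) = 12.8105 ≈ 12.8%

12.8%


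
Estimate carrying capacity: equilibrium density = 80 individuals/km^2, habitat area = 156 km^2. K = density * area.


K = 80 * 156 = 12480 individuals

12480 individuals


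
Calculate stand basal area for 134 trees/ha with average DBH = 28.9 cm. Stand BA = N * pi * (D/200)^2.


(D/200)^2 = (28.9/200)^2 = 0.1445^2 = 0.02088025
Individual BA = 3.141593 * 0.02088025 = 0.0655972 m^2
Stand BA = 134 * 0.0655972 = 8.79002 ≈ 8.79 m^2/ha

8.79 m^2/ha


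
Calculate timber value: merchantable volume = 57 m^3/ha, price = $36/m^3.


Value = 57 * 36 = $2052/ha

$2052/ha


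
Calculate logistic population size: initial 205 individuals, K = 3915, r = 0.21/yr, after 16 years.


(K - N0)/N0 = (3915 - 205)/205 = 3710/205 = 18.0976
r*t = 0.21 * 16 = 3.36; exp(-3.36) = 0.0347353
18.0976 * 0.0347353 = 0.628626
1 + 0.628626 = 1.62863
N = 3915 / 1.62863 = 2403.86 ≈ 2404

2404


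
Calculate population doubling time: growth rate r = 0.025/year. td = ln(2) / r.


td = ln(2) / 0.025 = 0.693147 / 0.025 = 27.7259 ≈ 27.7 years

27.7 years


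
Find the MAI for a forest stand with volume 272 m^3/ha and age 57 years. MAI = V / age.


MAI = 272 / 57 = 4.7719 ≈ 4.77 m^3/ha/yr

4.77 m^3/ha/yr


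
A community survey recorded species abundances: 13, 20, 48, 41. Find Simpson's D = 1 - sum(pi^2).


Total N = 13 + 20 + 48 + 41 = 122
Per-species terms:
  p = 13/122 = 0.106557; p^2 = 0.106557^2 = 0.011354
  p = 20/122 = 0.163934; p^2 = 0.163934^2 = 0.026874
  p = 48/122 = 0.393443; p^2 = 0.393443^2 = 0.154797
  p = 41/122 = 0.336066; p^2 = 0.336066^2 = 0.112940
sum(p^2) = 0.011354 + 0.026874 + 0.154797 + 0.112940 = 0.305965
D = 1 - 0.305965 = 0.694035 ≈ 0.6940

0.6940


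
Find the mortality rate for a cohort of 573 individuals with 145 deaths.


Mortality rate = 145 / 573 = 0.253054 ≈ 0.2531

0.2531


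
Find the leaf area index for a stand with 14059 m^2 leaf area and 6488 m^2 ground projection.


LAI = 14059 / 6488 = 2.1669 ≈ 2.17

2.17


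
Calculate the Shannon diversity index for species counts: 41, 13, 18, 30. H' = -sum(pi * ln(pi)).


Total N = 41 + 13 + 18 + 30 = 102
Per-species terms:
  p = 41/102 = 0.401961; ln(p) = -0.911400; p*ln(p) = 0.401961 * (-0.911400) = -0.366347
  p = 13/102 = 0.127451; ln(p) = -2.060023; p*ln(p) = 0.127451 * (-2.060023) = -0.262552
  p = 18/102 = 0.176471; ln(p) = -1.734599; p*ln(p) = 0.176471 * (-1.734599) = -0.306106
  p = 30/102 = 0.294118; ln(p) = -1.223774; p*ln(p) = 0.294118 * (-1.223774) = -0.359934
sum(p*ln(p)) = (-0.366347) + (-0.262552) + (-0.306106) + (-0.359934) = -1.294939
H' = -(-1.294939) = 1.294939 ≈ 1.2949

1.2949


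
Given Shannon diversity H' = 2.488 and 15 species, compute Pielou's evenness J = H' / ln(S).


ln(15) = 2.70805
J = H' / ln(S) = 2.488 / 2.70805 = 0.918742 ≈ 0.9187

0.9187


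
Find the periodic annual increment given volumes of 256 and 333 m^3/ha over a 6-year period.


PAI = (V2 - V1) / period = (333 - 256) / 6 = 77 / 6 = 12.8333 ≈ 12.83 m^3/ha/yr

12.83 m^3/ha/yr


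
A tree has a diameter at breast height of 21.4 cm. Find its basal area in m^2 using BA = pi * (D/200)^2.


D/200 = 21.4/200 = 0.107 m
(D/200)^2 = 0.107^2 = 0.011449
BA = 3.141593 * 0.011449 = 0.0359681 ≈ 0.0360 m^2

0.0360 m^2


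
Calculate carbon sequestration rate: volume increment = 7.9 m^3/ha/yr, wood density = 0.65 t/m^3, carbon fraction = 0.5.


C = 7.9 * 0.65 * 0.5 = 2.5675 ≈ 2.57 t C/ha/yr

2.57 t C/ha/yr


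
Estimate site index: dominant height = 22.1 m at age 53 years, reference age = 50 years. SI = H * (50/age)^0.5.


50/53 = 0.943396
(0.943396)^0.5 = 0.971286
SI = 22.1 * 0.971286 = 21.4654 ≈ 21.5 m

21.5 m


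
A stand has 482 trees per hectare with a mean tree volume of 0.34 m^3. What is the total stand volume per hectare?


V_stand = 482 * 0.34 = 163.88 ≈ 163.9 m^3/ha

163.9 m^3/ha


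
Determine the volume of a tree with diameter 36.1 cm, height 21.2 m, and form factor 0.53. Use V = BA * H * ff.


(D/200)^2 = (36.1/200)^2 = 0.1805^2 = 0.03258025
BA = 3.141593 * 0.03258025 = 0.102354 m^2
V = 0.102354 * 21.2 * 0.53 = 1.15005 ≈ 1.150 m^3

1.150 m^3


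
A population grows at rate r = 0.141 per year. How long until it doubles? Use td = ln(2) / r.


td = ln(2) / 0.141 = 0.693147 / 0.141 = 4.91594 ≈ 4.9 years

4.9 years


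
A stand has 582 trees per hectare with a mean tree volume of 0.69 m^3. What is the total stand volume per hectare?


V_stand = 582 * 0.69 = 401.58 ≈ 401.6 m^3/ha

401.6 m^3/ha


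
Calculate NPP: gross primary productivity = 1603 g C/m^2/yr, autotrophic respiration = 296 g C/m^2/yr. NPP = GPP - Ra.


NPP = GPP - Ra = 1603 - 296 = 1307 g C/m^2/yr

1307 g C/m^2/yr


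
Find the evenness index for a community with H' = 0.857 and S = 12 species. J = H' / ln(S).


ln(12) = 2.48491
J = H' / ln(S) = 0.857 / 2.48491 = 0.344882 ≈ 0.3449

0.3449


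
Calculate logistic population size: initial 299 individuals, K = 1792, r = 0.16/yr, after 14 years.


(K - N0)/N0 = (1792 - 299)/299 = 1493/299 = 4.99331
r*t = 0.16 * 14 = 2.24; exp(-2.24) = 0.106459
4.99331 * 0.106459 = 0.531583
1 + 0.531583 = 1.53158
N = 1792 / 1.53158 = 1170.03 ≈ 1170

1170


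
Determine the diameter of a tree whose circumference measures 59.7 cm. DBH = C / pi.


DBH = C / pi = 59.7 / 3.141593 = 19.0031 ≈ 19.00 cm

19.00 cm


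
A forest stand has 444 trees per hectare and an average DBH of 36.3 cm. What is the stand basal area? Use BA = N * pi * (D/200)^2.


(D/200)^2 = (36.3/200)^2 = 0.1815^2 = 0.03294225
Individual BA = 3.141593 * 0.03294225 = 0.103491 m^2
Stand BA = 444 * 0.103491 = 45.9500 ≈ 45.95 m^2/ha

45.95 m^2/ha


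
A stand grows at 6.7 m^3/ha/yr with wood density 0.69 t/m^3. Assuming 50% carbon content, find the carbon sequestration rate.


C = 6.7 * 0.69 * 0.5 = 2.3115 ≈ 2.31 t C/ha/yr

2.31 t C/ha/yr


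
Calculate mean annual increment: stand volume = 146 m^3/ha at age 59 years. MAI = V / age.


MAI = 146 / 59 = 2.4746 ≈ 2.47 m^3/ha/yr

2.47 m^3/ha/yr


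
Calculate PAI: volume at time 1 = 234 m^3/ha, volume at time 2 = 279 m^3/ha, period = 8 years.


PAI = (V2 - V1) / period = (279 - 234) / 8 = 45 / 8 = 5.6250 ≈ 5.63 m^3/ha/yr

5.63 m^3/ha/yr


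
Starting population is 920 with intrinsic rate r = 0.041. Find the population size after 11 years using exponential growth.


r*t = 0.041 * 11 = 0.451
exp(0.451) = 1.56988
N = 920 * 1.56988 = 1444.29 ≈ 1444

1444


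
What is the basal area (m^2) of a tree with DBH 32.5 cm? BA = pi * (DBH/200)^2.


D/200 = 32.5/200 = 0.1625 m
(D/200)^2 = 0.1625^2 = 0.02640625
BA = 3.141593 * 0.02640625 = 0.0829577 ≈ 0.0830 m^2

0.0830 m^2


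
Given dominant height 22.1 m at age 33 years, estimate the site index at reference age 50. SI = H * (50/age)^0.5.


50/33 = 1.51515
(1.51515)^0.5 = 1.23091
SI = 22.1 * 1.23091 = 27.2031 ≈ 27.2 m

27.2 m


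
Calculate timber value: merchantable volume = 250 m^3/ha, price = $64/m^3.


Value = 250 * 64 = $16000/ha

$16000/ha


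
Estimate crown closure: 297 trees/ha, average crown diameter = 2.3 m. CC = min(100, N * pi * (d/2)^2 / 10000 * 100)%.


(d/2)^2 = (2.3/2)^2 = 1.15^2 = 1.3225
Crown area = 3.141593 * 1.3225 = 4.15476 m^2
N * area / 10000 * 100 = 297 * 4.15476 / 10000 * 100 = 12.3396
CC = min(100, 12.3396) = 12.3396 ≈ 12.3%

12.3%


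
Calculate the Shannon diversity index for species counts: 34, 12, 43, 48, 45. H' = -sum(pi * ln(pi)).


Total N = 34 + 12 + 43 + 48 + 45 = 182
Per-species terms:
  p = 34/182 = 0.186813; ln(p) = -1.677647; p*ln(p) = 0.186813 * (-1.677647) = -0.313406
  p = 12/182 = 0.065934; ln(p) = -2.719101; p*ln(p) = 0.065934 * (-2.719101) = -0.179281
  p = 43/182 = 0.236264; ln(p) = -1.442805; p*ln(p) = 0.236264 * (-1.442805) = -0.340883
  p = 48/182 = 0.263736; ln(p) = -1.332807; p*ln(p) = 0.263736 * (-1.332807) = -0.351509
  p = 45/182 = 0.247253; ln(p) = -1.397343; p*ln(p) = 0.247253 * (-1.397343) = -0.345497
sum(p*ln(p)) = (-0.313406) + (-0.179281) + (-0.340883) + (-0.351509) + (-0.345497) = -1.530576
H' = -(-1.530576) = 1.530576 ≈ 1.5306

1.5306


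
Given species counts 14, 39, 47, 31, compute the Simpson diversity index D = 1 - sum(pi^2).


Total N = 14 + 39 + 47 + 31 = 131
Per-species terms:
  p = 14/131 = 0.106870; p^2 = 0.106870^2 = 0.011421
  p = 39/131 = 0.297710; p^2 = 0.297710^2 = 0.088631
  p = 47/131 = 0.358779; p^2 = 0.358779^2 = 0.128722
  p = 31/131 = 0.236641; p^2 = 0.236641^2 = 0.055999
sum(p^2) = 0.011421 + 0.088631 + 0.128722 + 0.055999 = 0.284773
D = 1 - 0.284773 = 0.715227 ≈ 0.7152

0.7152


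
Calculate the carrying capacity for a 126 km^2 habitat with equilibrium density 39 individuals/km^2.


K = 39 * 126 = 4914 individuals

4914 individuals


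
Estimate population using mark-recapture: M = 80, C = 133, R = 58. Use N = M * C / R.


N = M * C / R = 80 * 133 / 58 = 10640 / 58 = 183.45 ≈ 183

183 individuals


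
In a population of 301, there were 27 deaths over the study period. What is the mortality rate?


Mortality rate = 27 / 301 = 0.089701 ≈ 0.0897

0.0897


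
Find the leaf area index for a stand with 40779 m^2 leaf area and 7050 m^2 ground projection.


LAI = 40779 / 7050 = 5.7843 ≈ 5.78

5.78


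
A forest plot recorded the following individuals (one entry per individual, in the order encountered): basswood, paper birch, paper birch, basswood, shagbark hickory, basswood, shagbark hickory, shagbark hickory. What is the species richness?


Total individuals logged = 8
Distinct species (count of individuals): basswood (3), paper birch (2), shagbark hickory (3)
Species richness = number of distinct species = 3

3
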